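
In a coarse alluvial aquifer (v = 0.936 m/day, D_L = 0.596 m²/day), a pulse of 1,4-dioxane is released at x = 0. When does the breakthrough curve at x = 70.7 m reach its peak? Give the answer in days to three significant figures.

74.9 days

For the 1D instantaneous-source solution, setting ∂C/∂t = 0 at fixed x gives v²t² + 2Dt − x² = 0, so t = (√(D² + v²x²) − D)/v².
√(D² + v²x²) = √(0.596² + 0.936² × 70.7²) = 66.18; v² = 0.876096.
t = (66.18 − 0.596)/0.876096 = 74.9 days (vs. the pure-advection estimate x/v = 75.5 d).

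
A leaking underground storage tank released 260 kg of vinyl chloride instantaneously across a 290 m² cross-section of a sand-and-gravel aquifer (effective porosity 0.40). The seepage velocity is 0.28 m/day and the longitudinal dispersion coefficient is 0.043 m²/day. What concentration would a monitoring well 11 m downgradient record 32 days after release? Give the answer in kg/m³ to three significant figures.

0.253 kg/m³

For an instantaneous plane source, C(x,t) = M/(n_e·A·√(4πDt)) · exp(−(x−vt)²/(4Dt)), with n_e·A the pore (flow) area.
Plume center vt = 0.28 × 32 = 8.96 m, so the well at 11 m is 2.04 m downgradient of the peak.
√(4πDt) = 4.158 m, giving peak height M/(n_e·A·√(4πDt)) = 260/(0.40 × 290 × 4.158) = 0.5391 kg/m³.
(x−vt)²/(4Dt) = (2.04)²/(4 × 0.043 × 32) = 0.7561; exp(−0.7561) = 0.4695.
C = 0.5391 × 0.4695 = 0.253 kg/m³.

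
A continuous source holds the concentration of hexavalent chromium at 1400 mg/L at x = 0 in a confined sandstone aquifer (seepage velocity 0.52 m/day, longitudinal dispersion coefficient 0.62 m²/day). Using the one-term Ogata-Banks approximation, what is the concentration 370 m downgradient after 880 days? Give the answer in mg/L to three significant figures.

For a continuous step input, C/C₀ ≈ ½·erfc((x−vt)/(2√(Dt))).
vt = 0.52 × 880 = 457.6 m and 2√(Dt) = 2√(0.62 × 880) = 46.72 m.
Argument (x−vt)/(2√(Dt)) = (370 − 457.6)/46.72 = -1.875; ½·erfc(-1.875) = 0.9960.
C = 1400 × 0.9960 = 1390 mg/L.

1390 mg/L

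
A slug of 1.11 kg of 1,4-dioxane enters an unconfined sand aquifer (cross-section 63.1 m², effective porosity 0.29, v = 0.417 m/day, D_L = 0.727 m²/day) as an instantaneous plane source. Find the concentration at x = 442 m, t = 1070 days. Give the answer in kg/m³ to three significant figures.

0.000610 kg/m³

For an instantaneous plane source, C(x,t) = M/(n_e·A·√(4πDt)) · exp(−(x−vt)²/(4Dt)), with n_e·A the pore (flow) area.
Plume center vt = 0.417 × 1070 = 446.19 m, so the well at 442 m is 4.19 m upgradient of the peak.
√(4πDt) = 98.87 m, giving peak height M/(n_e·A·√(4πDt)) = 1.11/(0.29 × 63.1 × 98.87) = 0.0006135 kg/m³.
(x−vt)²/(4Dt) = (-4.19)²/(4 × 0.727 × 1070) = 0.005642; exp(−0.005642) = 0.9944.
C = 0.0006135 × 0.9944 = 0.000610 kg/m³.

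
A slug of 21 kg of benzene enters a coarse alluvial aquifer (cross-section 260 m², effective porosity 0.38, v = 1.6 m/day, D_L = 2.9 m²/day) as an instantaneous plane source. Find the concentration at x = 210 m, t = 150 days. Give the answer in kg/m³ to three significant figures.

For an instantaneous plane source, C(x,t) = M/(n_e·A·√(4πDt)) · exp(−(x−vt)²/(4Dt)), with n_e·A the pore (flow) area.
Plume center vt = 1.6 × 150 = 240 m, so the well at 210 m is 30 m upgradient of the peak.
√(4πDt) = 73.93 m, giving peak height M/(n_e·A·√(4πDt)) = 21/(0.38 × 260 × 73.93) = 0.002875 kg/m³.
(x−vt)²/(4Dt) = (-30)²/(4 × 2.9 × 150) = 0.5172; exp(−0.5172) = 0.5962.
C = 0.002875 × 0.5962 = 0.00171 kg/m³.

0.00171 kg/m³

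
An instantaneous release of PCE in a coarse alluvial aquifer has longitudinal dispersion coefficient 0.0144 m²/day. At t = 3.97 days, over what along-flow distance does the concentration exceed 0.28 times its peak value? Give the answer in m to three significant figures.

1.08 m

The plume is Gaussian with σ = √(2Dt) = √(2 × 0.0144 × 3.97) = 0.3381 m.
C/C_peak = exp(−Δx²/(2σ²)) = 0.28 ⇒ Δx = σ·√(−2 ln 0.28) = 0.3381 × 1.596 = 0.5396 m.
Width = 2Δx = 1.08 m.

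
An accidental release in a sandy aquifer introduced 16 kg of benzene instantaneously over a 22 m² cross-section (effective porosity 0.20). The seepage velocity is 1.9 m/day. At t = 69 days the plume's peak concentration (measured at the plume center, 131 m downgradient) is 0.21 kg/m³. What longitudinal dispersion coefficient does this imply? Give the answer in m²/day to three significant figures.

0.346 m²/day

At the plume center C_max = M/(n_e·A·√(4πDt)), so D = M²/(4πt·(n_e·A·C_max)²).
n_e·A·C_max = 0.20 × 22 × 0.21 = 0.9240 kg/m.
D = 16²/(4π × 69 × 0.9240²) = 0.346 m²/day.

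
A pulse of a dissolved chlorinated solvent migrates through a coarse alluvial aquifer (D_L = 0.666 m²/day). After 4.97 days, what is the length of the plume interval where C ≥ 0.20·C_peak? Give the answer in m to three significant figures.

9.23 m

The plume is Gaussian with σ = √(2Dt) = √(2 × 0.666 × 4.97) = 2.573 m.
C/C_peak = exp(−Δx²/(2σ²)) = 0.20 ⇒ Δx = σ·√(−2 ln 0.20) = 2.573 × 1.794 = 4.616 m.
Width = 2Δx = 9.23 m.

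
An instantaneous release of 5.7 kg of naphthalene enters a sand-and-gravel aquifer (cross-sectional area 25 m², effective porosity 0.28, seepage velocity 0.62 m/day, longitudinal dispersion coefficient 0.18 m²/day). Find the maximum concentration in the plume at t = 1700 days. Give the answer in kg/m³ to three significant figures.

The peak of an instantaneous 1D plume sits at x = vt; there the Gaussian factor is 1 and C_max = M/(n_e·A·√(4πDt)), where n_e·A is the pore area the mass is dissolved in.
√(4πDt) = √(4π × 0.18 × 1700) = 62.01 m, so C_max = 5.7/(0.28 × 25 × 62.01) = 0.0131 kg/m³.

0.0131 kg/m³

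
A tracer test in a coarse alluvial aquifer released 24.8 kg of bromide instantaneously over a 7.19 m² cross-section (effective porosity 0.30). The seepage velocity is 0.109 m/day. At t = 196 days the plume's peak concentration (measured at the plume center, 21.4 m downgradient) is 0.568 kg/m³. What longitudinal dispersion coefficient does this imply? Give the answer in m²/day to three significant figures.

At the plume center C_max = M/(n_e·A·√(4πDt)), so D = M²/(4πt·(n_e·A·C_max)²).
n_e·A·C_max = 0.30 × 7.19 × 0.568 = 1.225 kg/m.
D = 24.8²/(4π × 196 × 1.225²) = 0.166 m²/day.

0.166 m²/day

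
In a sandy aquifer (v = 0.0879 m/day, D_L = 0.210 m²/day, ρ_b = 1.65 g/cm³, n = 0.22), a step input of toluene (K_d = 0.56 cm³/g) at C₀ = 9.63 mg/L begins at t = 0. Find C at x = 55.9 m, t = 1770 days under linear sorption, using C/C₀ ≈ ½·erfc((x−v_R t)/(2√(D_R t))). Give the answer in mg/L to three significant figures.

Retardation factor R = 1 + ρ_b·K_d/n = 1 + 1.65 × 0.56/0.22 = 5.200.
Sorption retards both mechanisms: v_R = v/R = 0.01690 m/day, D_R = D/R = 0.04038 m²/day.
v_R·t = 0.01690 × 1770 = 29.913 m; 2√(D_R t) = 16.91 m; argument = (55.9 − 29.913)/16.91 = 1.537.
C = C₀ × ½·erfc(1.537) = 9.63 × 0.01487 = 0.143 mg/L.

0.143 mg/L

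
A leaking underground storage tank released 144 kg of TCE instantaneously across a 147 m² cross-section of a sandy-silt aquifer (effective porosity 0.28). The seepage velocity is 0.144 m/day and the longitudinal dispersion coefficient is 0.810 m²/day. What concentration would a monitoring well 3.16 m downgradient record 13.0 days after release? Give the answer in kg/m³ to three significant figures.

0.292 kg/m³

For an instantaneous plane source, C(x,t) = M/(n_e·A·√(4πDt)) · exp(−(x−vt)²/(4Dt)), with n_e·A the pore (flow) area.
Plume center vt = 0.144 × 13.0 = 1.872 m, so the well at 3.16 m is 1.288 m downgradient of the peak.
√(4πDt) = 11.50 m, giving peak height M/(n_e·A·√(4πDt)) = 144/(0.28 × 147 × 11.50) = 0.3042 kg/m³.
(x−vt)²/(4Dt) = (1.288)²/(4 × 0.810 × 13.0) = 0.03939; exp(−0.03939) = 0.9614.
C = 0.3042 × 0.9614 = 0.292 kg/m³.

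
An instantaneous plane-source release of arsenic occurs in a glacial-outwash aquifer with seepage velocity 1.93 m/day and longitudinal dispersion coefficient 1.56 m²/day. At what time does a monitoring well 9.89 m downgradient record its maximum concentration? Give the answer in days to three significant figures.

For the 1D instantaneous-source solution, setting ∂C/∂t = 0 at fixed x gives v²t² + 2Dt − x² = 0, so t = (√(D² + v²x²) − D)/v².
√(D² + v²x²) = √(1.56² + 1.93² × 9.89²) = 19.15; v² = 3.7249.
t = (19.15 − 1.56)/3.7249 = 4.72 days (vs. the pure-advection estimate x/v = 5.12 d).

4.72 days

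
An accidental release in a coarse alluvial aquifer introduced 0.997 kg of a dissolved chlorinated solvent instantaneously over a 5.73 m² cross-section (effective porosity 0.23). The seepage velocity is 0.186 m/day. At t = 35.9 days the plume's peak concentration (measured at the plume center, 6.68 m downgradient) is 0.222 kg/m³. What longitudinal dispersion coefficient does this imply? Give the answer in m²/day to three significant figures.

At the plume center C_max = M/(n_e·A·√(4πDt)), so D = M²/(4πt·(n_e·A·C_max)²).
n_e·A·C_max = 0.23 × 5.73 × 0.222 = 0.2926 kg/m.
D = 0.997²/(4π × 35.9 × 0.2926²) = 0.0257 m²/day.

0.0257 m²/day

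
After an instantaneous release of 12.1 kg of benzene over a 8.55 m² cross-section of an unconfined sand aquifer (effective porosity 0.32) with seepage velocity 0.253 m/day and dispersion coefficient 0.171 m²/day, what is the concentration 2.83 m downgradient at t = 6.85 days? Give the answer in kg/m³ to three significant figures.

0.892 kg/m³

For an instantaneous plane source, C(x,t) = M/(n_e·A·√(4πDt)) · exp(−(x−vt)²/(4Dt)), with n_e·A the pore (flow) area.
Plume center vt = 0.253 × 6.85 = 1.73305 m, so the well at 2.83 m is 1.09695 m downgradient of the peak.
√(4πDt) = 3.837 m, giving peak height M/(n_e·A·√(4πDt)) = 12.1/(0.32 × 8.55 × 3.837) = 1.153 kg/m³.
(x−vt)²/(4Dt) = (1.09695)²/(4 × 0.171 × 6.85) = 0.2568; exp(−0.2568) = 0.7735.
C = 1.153 × 0.7735 = 0.892 kg/m³.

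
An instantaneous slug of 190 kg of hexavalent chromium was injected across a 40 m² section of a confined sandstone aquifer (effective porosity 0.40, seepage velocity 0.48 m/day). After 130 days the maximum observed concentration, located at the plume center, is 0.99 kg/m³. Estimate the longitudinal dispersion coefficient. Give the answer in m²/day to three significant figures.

At the plume center C_max = M/(n_e·A·√(4πDt)), so D = M²/(4πt·(n_e·A·C_max)²).
n_e·A·C_max = 0.40 × 40 × 0.99 = 15.84 kg/m.
D = 190²/(4π × 130 × 15.84²) = 0.0881 m²/day.

0.0881 m²/day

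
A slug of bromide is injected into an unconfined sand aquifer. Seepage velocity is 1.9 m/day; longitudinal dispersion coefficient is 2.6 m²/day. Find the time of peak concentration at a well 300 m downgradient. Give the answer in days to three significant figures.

157 days

For the 1D instantaneous-source solution, setting ∂C/∂t = 0 at fixed x gives v²t² + 2Dt − x² = 0, so t = (√(D² + v²x²) − D)/v².
√(D² + v²x²) = √(2.6² + 1.9² × 300²) = 570.0; v² = 3.61.
t = (570.0 − 2.6)/3.61 = 157 days (vs. the pure-advection estimate x/v = 158 d).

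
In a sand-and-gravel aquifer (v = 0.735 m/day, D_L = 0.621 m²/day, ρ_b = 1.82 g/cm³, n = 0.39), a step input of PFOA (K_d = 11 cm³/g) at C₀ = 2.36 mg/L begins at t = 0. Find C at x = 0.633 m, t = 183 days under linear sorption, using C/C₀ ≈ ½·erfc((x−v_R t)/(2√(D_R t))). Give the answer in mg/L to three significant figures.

Retardation factor R = 1 + ρ_b·K_d/n = 1 + 1.82 × 11/0.39 = 52.33.
Sorption retards both mechanisms: v_R = v/R = 0.01405 m/day, D_R = D/R = 0.01187 m²/day.
v_R·t = 0.01405 × 183 = 2.57115 m; 2√(D_R t) = 2.948 m; argument = (0.633 − 2.57115)/2.948 = -0.6574.
C = C₀ × ½·erfc(-0.6574) = 2.36 × 0.8237 = 1.94 mg/L.

1.94 mg/L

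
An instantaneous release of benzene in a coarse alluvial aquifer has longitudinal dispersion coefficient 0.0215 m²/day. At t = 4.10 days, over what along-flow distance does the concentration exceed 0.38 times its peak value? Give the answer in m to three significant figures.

1.17 m

The plume is Gaussian with σ = √(2Dt) = √(2 × 0.0215 × 4.10) = 0.4199 m.
C/C_peak = exp(−Δx²/(2σ²)) = 0.38 ⇒ Δx = σ·√(−2 ln 0.38) = 0.4199 × 1.391 = 0.5841 m.
Width = 2Δx = 1.17 m.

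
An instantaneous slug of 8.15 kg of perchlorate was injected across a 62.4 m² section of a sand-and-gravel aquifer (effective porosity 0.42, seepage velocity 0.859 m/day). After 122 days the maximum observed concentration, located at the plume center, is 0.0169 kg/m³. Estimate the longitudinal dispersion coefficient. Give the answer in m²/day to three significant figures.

At the plume center C_max = M/(n_e·A·√(4πDt)), so D = M²/(4πt·(n_e·A·C_max)²).
n_e·A·C_max = 0.42 × 62.4 × 0.0169 = 0.4429 kg/m.
D = 8.15²/(4π × 122 × 0.4429²) = 0.221 m²/day.

0.221 m²/day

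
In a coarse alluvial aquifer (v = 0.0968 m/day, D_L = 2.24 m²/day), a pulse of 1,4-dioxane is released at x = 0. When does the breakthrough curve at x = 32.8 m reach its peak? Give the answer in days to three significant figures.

For the 1D instantaneous-source solution, setting ∂C/∂t = 0 at fixed x gives v²t² + 2Dt − x² = 0, so t = (√(D² + v²x²) − D)/v².
√(D² + v²x²) = √(2.24² + 0.0968² × 32.8²) = 3.886; v² = 0.00937024.
t = (3.886 − 2.24)/0.00937024 = 176 days (vs. the pure-advection estimate x/v = 339 d).

176 days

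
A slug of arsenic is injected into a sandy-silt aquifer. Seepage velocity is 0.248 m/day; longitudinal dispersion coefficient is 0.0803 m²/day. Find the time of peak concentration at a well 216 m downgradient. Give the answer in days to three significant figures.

870 days

For the 1D instantaneous-source solution, setting ∂C/∂t = 0 at fixed x gives v²t² + 2Dt − x² = 0, so t = (√(D² + v²x²) − D)/v².
√(D² + v²x²) = √(0.0803² + 0.248² × 216²) = 53.57; v² = 0.061504.
t = (53.57 − 0.0803)/0.061504 = 870 days (vs. the pure-advection estimate x/v = 871 d).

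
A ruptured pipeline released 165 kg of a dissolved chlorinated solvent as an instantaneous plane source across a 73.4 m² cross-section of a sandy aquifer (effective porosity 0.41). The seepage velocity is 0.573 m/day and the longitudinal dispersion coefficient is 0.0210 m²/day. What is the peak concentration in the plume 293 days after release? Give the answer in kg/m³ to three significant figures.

The peak of an instantaneous 1D plume sits at x = vt; there the Gaussian factor is 1 and C_max = M/(n_e·A·√(4πDt)), where n_e·A is the pore area the mass is dissolved in.
√(4πDt) = √(4π × 0.0210 × 293) = 8.793 m, so C_max = 165/(0.41 × 73.4 × 8.793) = 0.624 kg/m³.

0.624 kg/m³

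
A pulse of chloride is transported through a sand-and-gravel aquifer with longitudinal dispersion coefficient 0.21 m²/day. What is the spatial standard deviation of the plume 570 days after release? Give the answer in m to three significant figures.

Dispersive spreading gives a Gaussian with σ² = 2Dt; advection only shifts the center.
σ = √(2 × 0.21 × 570) = 15.5 m.

15.5 m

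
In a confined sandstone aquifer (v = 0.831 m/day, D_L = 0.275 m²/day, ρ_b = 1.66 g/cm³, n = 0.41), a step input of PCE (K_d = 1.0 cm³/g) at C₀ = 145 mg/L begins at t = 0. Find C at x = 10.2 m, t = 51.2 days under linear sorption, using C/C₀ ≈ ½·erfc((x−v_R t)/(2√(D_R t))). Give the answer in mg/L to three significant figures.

Retardation factor R = 1 + ρ_b·K_d/n = 1 + 1.66 × 1.0/0.41 = 5.049.
Sorption retards both mechanisms: v_R = v/R = 0.1646 m/day, D_R = D/R = 0.05447 m²/day.
v_R·t = 0.1646 × 51.2 = 8.42752 m; 2√(D_R t) = 3.340 m; argument = (10.2 − 8.42752)/3.340 = 0.5307.
C = C₀ × ½·erfc(0.5307) = 145 × 0.2265 = 32.8 mg/L.

32.8 mg/L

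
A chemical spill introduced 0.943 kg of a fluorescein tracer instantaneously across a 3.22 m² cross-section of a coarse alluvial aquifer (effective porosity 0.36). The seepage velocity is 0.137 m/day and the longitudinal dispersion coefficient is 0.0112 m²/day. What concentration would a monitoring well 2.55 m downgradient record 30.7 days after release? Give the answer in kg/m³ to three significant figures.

For an instantaneous plane source, C(x,t) = M/(n_e·A·√(4πDt)) · exp(−(x−vt)²/(4Dt)), with n_e·A the pore (flow) area.
Plume center vt = 0.137 × 30.7 = 4.2059 m, so the well at 2.55 m is 1.6559 m upgradient of the peak.
√(4πDt) = 2.079 m, giving peak height M/(n_e·A·√(4πDt)) = 0.943/(0.36 × 3.22 × 2.079) = 0.3913 kg/m³.
(x−vt)²/(4Dt) = (-1.6559)²/(4 × 0.0112 × 30.7) = 1.994; exp(−1.994) = 0.1361.
C = 0.3913 × 0.1361 = 0.0533 kg/m³.

0.0533 kg/m³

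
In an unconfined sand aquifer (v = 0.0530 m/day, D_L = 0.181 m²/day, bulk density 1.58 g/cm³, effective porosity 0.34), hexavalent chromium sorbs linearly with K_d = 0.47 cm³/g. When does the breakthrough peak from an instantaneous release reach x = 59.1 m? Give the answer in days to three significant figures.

3350 days

Retardation factor R = 1 + ρ_b·K_d/n = 1 + 1.58 × 0.47/0.34 = 3.184.
Sorption retards both mechanisms: v_R = v/R = 0.01665 m/day, D_R = D/R = 0.05685 m²/day.
Peak time from v_R²t² + 2D_R t − x² = 0: t = (√(D_R² + v_R²x²) − D_R)/v_R².
√(D_R² + v_R²x²) = √(0.05685² + 0.01665² × 59.1²) = 0.9857; v_R² = 0.0002772.
t = (0.9857 − 0.05685)/0.0002772 = 3350 days.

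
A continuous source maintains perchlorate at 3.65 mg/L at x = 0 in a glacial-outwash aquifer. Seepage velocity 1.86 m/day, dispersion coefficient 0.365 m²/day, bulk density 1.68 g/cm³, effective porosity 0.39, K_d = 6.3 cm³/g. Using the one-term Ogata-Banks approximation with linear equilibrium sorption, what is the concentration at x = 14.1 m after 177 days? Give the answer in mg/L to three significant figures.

Retardation factor R = 1 + ρ_b·K_d/n = 1 + 1.68 × 6.3/0.39 = 28.14.
Sorption retards both mechanisms: v_R = v/R = 0.06610 m/day, D_R = D/R = 0.01297 m²/day.
v_R·t = 0.06610 × 177 = 11.6997 m; 2√(D_R t) = 3.030 m; argument = (14.1 − 11.6997)/3.030 = 0.7922.
C = C₀ × ½·erfc(0.7922) = 3.65 × 0.1313 = 0.479 mg/L.

0.479 mg/L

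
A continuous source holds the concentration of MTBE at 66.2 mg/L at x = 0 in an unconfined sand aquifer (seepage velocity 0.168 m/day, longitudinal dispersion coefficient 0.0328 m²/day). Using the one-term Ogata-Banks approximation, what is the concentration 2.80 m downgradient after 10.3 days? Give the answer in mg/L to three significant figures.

6.39 mg/L

For a continuous step input, C/C₀ ≈ ½·erfc((x−vt)/(2√(Dt))).
vt = 0.168 × 10.3 = 1.7304 m and 2√(Dt) = 2√(0.0328 × 10.3) = 1.162 m.
Argument (x−vt)/(2√(Dt)) = (2.80 − 1.7304)/1.162 = 0.9205; ½·erfc(0.9205) = 0.09650.
C = 66.2 × 0.09650 = 6.39 mg/L.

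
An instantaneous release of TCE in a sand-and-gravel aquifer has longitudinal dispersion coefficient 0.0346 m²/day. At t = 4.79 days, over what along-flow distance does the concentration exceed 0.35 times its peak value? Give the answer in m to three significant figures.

The plume is Gaussian with σ = √(2Dt) = √(2 × 0.0346 × 4.79) = 0.5757 m.
C/C_peak = exp(−Δx²/(2σ²)) = 0.35 ⇒ Δx = σ·√(−2 ln 0.35) = 0.5757 × 1.449 = 0.8342 m.
Width = 2Δx = 1.67 m.

1.67 m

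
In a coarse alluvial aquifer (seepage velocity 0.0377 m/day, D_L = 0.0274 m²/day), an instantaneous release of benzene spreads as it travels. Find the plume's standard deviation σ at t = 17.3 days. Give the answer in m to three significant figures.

0.974 m

Dispersive spreading gives a Gaussian with σ² = 2Dt; advection only shifts the center.
σ = √(2 × 0.0274 × 17.3) = 0.974 m.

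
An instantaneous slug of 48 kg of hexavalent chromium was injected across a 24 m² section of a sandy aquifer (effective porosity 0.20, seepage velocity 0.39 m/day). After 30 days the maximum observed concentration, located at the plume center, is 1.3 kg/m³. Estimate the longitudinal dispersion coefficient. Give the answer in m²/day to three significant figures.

At the plume center C_max = M/(n_e·A·√(4πDt)), so D = M²/(4πt·(n_e·A·C_max)²).
n_e·A·C_max = 0.20 × 24 × 1.3 = 6.240 kg/m.
D = 48²/(4π × 30 × 6.240²) = 0.157 m²/day.

0.157 m²/day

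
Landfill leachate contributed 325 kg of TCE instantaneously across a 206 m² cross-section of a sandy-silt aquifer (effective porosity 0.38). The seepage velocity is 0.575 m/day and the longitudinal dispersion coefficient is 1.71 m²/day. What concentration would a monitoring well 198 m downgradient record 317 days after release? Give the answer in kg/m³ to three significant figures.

0.0449 kg/m³

For an instantaneous plane source, C(x,t) = M/(n_e·A·√(4πDt)) · exp(−(x−vt)²/(4Dt)), with n_e·A the pore (flow) area.
Plume center vt = 0.575 × 317 = 182.275 m, so the well at 198 m is 15.725 m downgradient of the peak.
√(4πDt) = 82.53 m, giving peak height M/(n_e·A·√(4πDt)) = 325/(0.38 × 206 × 82.53) = 0.05031 kg/m³.
(x−vt)²/(4Dt) = (15.725)²/(4 × 1.71 × 317) = 0.1140; exp(−0.1140) = 0.8923.
C = 0.05031 × 0.8923 = 0.0449 kg/m³.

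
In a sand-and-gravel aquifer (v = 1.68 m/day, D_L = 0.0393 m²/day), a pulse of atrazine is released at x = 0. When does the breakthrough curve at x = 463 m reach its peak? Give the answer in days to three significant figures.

For the 1D instantaneous-source solution, setting ∂C/∂t = 0 at fixed x gives v²t² + 2Dt − x² = 0, so t = (√(D² + v²x²) − D)/v².
√(D² + v²x²) = √(0.0393² + 1.68² × 463²) = 777.8; v² = 2.8224.
t = (777.8 − 0.0393)/2.8224 = 276 days (vs. the pure-advection estimate x/v = 276 d).

276 days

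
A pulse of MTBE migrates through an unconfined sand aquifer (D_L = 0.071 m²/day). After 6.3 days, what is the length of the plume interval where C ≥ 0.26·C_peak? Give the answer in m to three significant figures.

The plume is Gaussian with σ = √(2Dt) = √(2 × 0.071 × 6.3) = 0.9458 m.
C/C_peak = exp(−Δx²/(2σ²)) = 0.26 ⇒ Δx = σ·√(−2 ln 0.26) = 0.9458 × 1.641 = 1.552 m.
Width = 2Δx = 3.10 m.

3.10 m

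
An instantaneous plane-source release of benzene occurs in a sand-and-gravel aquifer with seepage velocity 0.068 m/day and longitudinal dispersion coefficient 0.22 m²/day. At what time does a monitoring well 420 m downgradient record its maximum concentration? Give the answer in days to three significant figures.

For the 1D instantaneous-source solution, setting ∂C/∂t = 0 at fixed x gives v²t² + 2Dt − x² = 0, so t = (√(D² + v²x²) − D)/v².
√(D² + v²x²) = √(0.22² + 0.068² × 420²) = 28.56; v² = 0.004624.
t = (28.56 − 0.22)/0.004624 = 6130 days (vs. the pure-advection estimate x/v = 6180 d).

6130 days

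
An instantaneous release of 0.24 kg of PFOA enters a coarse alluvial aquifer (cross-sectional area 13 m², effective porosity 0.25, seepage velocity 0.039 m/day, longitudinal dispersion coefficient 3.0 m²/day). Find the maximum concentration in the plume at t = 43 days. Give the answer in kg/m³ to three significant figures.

0.00183 kg/m³

The peak of an instantaneous 1D plume sits at x = vt; there the Gaussian factor is 1 and C_max = M/(n_e·A·√(4πDt)), where n_e·A is the pore area the mass is dissolved in.
√(4πDt) = √(4π × 3.0 × 43) = 40.26 m, so C_max = 0.24/(0.25 × 13 × 40.26) = 0.00183 kg/m³.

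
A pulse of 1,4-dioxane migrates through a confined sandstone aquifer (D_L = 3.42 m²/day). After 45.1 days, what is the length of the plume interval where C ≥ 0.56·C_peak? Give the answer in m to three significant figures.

The plume is Gaussian with σ = √(2Dt) = √(2 × 3.42 × 45.1) = 17.56 m.
C/C_peak = exp(−Δx²/(2σ²)) = 0.56 ⇒ Δx = σ·√(−2 ln 0.56) = 17.56 × 1.077 = 18.91 m.
Width = 2Δx = 37.8 m.

37.8 m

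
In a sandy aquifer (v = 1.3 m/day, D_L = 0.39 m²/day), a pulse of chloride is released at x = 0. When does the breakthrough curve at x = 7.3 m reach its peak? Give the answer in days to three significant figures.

5.39 days

For the 1D instantaneous-source solution, setting ∂C/∂t = 0 at fixed x gives v²t² + 2Dt − x² = 0, so t = (√(D² + v²x²) − D)/v².
√(D² + v²x²) = √(0.39² + 1.3² × 7.3²) = 9.498; v² = 1.69.
t = (9.498 − 0.39)/1.69 = 5.39 days (vs. the pure-advection estimate x/v = 5.62 d).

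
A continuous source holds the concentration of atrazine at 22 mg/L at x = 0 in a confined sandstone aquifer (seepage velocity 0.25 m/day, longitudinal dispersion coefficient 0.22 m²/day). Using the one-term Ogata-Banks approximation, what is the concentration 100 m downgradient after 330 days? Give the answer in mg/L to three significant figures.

1.61 mg/L

For a continuous step input, C/C₀ ≈ ½·erfc((x−vt)/(2√(Dt))).
vt = 0.25 × 330 = 82.5 m and 2√(Dt) = 2√(0.22 × 330) = 17.04 m.
Argument (x−vt)/(2√(Dt)) = (100 − 82.5)/17.04 = 1.027; ½·erfc(1.027) = 0.07320.
C = 22 × 0.07320 = 1.61 mg/L.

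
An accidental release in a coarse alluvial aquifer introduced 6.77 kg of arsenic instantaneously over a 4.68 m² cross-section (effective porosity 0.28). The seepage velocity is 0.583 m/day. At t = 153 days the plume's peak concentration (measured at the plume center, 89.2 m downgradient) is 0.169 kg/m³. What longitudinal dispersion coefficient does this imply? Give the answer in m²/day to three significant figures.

0.486 m²/day

At the plume center C_max = M/(n_e·A·√(4πDt)), so D = M²/(4πt·(n_e·A·C_max)²).
n_e·A·C_max = 0.28 × 4.68 × 0.169 = 0.2215 kg/m.
D = 6.77²/(4π × 153 × 0.2215²) = 0.486 m²/day.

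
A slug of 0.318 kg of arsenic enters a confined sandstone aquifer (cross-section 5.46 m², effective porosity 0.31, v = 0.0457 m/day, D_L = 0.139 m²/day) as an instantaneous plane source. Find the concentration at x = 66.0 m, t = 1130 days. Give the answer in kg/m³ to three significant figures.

0.00305 kg/m³

For an instantaneous plane source, C(x,t) = M/(n_e·A·√(4πDt)) · exp(−(x−vt)²/(4Dt)), with n_e·A the pore (flow) area.
Plume center vt = 0.0457 × 1130 = 51.641 m, so the well at 66.0 m is 14.359 m downgradient of the peak.
√(4πDt) = 44.43 m, giving peak height M/(n_e·A·√(4πDt)) = 0.318/(0.31 × 5.46 × 44.43) = 0.004229 kg/m³.
(x−vt)²/(4Dt) = (14.359)²/(4 × 0.139 × 1130) = 0.3282; exp(−0.3282) = 0.7202.
C = 0.004229 × 0.7202 = 0.00305 kg/m³.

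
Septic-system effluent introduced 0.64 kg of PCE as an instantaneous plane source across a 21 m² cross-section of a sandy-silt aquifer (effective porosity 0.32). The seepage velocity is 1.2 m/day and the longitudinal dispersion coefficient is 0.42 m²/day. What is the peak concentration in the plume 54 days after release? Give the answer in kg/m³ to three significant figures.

The peak of an instantaneous 1D plume sits at x = vt; there the Gaussian factor is 1 and C_max = M/(n_e·A·√(4πDt)), where n_e·A is the pore area the mass is dissolved in.
√(4πDt) = √(4π × 0.42 × 54) = 16.88 m, so C_max = 0.64/(0.32 × 21 × 16.88) = 0.00564 kg/m³.

0.00564 kg/m³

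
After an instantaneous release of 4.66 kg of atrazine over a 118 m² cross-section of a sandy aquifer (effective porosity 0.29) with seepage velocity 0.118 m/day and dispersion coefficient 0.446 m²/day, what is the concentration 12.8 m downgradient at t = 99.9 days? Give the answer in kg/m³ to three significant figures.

0.00572 kg/m³

For an instantaneous plane source, C(x,t) = M/(n_e·A·√(4πDt)) · exp(−(x−vt)²/(4Dt)), with n_e·A the pore (flow) area.
Plume center vt = 0.118 × 99.9 = 11.7882 m, so the well at 12.8 m is 1.0118 m downgradient of the peak.
√(4πDt) = 23.66 m, giving peak height M/(n_e·A·√(4πDt)) = 4.66/(0.29 × 118 × 23.66) = 0.005756 kg/m³.
(x−vt)²/(4Dt) = (1.0118)²/(4 × 0.446 × 99.9) = 0.005744; exp(−0.005744) = 0.9943.
C = 0.005756 × 0.9943 = 0.00572 kg/m³.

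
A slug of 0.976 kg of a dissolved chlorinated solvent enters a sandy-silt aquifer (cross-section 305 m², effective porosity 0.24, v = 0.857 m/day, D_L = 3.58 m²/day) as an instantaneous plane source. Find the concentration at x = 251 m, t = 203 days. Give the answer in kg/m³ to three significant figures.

1.81e-05 kg/m³

For an instantaneous plane source, C(x,t) = M/(n_e·A·√(4πDt)) · exp(−(x−vt)²/(4Dt)), with n_e·A the pore (flow) area.
Plume center vt = 0.857 × 203 = 173.971 m, so the well at 251 m is 77.029 m downgradient of the peak.
√(4πDt) = 95.56 m, giving peak height M/(n_e·A·√(4πDt)) = 0.976/(0.24 × 305 × 95.56) = 0.0001395 kg/m³.
(x−vt)²/(4Dt) = (77.029)²/(4 × 3.58 × 203) = 2.041; exp(−2.041) = 0.1299.
C = 0.0001395 × 0.1299 = 1.81e-05 kg/m³.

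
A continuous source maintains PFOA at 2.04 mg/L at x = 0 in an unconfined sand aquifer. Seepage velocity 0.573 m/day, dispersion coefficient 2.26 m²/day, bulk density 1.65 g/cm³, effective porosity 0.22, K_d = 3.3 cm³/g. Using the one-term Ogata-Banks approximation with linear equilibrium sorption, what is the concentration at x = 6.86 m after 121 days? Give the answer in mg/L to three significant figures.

Retardation factor R = 1 + ρ_b·K_d/n = 1 + 1.65 × 3.3/0.22 = 25.75.
Sorption retards both mechanisms: v_R = v/R = 0.02225 m/day, D_R = D/R = 0.08777 m²/day.
v_R·t = 0.02225 × 121 = 2.69225 m; 2√(D_R t) = 6.518 m; argument = (6.86 − 2.69225)/6.518 = 0.6394.
C = C₀ × ½·erfc(0.6394) = 2.04 × 0.1829 = 0.373 mg/L.

0.373 mg/L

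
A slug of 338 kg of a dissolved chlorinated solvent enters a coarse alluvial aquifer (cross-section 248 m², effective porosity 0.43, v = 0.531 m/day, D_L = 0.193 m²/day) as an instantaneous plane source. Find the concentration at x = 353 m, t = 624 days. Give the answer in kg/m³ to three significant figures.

For an instantaneous plane source, C(x,t) = M/(n_e·A·√(4πDt)) · exp(−(x−vt)²/(4Dt)), with n_e·A the pore (flow) area.
Plume center vt = 0.531 × 624 = 331.344 m, so the well at 353 m is 21.656 m downgradient of the peak.
√(4πDt) = 38.90 m, giving peak height M/(n_e·A·√(4πDt)) = 338/(0.43 × 248 × 38.90) = 0.08148 kg/m³.
(x−vt)²/(4Dt) = (21.656)²/(4 × 0.193 × 624) = 0.9735; exp(−0.9735) = 0.3778.
C = 0.08148 × 0.3778 = 0.0308 kg/m³.

0.0308 kg/m³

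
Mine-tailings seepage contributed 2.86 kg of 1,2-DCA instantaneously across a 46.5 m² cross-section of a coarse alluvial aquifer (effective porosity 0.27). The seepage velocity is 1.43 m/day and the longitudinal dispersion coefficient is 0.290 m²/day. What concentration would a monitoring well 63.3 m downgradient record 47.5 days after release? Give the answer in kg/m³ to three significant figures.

0.0117 kg/m³

For an instantaneous plane source, C(x,t) = M/(n_e·A·√(4πDt)) · exp(−(x−vt)²/(4Dt)), with n_e·A the pore (flow) area.
Plume center vt = 1.43 × 47.5 = 67.925 m, so the well at 63.3 m is 4.625 m upgradient of the peak.
√(4πDt) = 13.16 m, giving peak height M/(n_e·A·√(4πDt)) = 2.86/(0.27 × 46.5 × 13.16) = 0.01731 kg/m³.
(x−vt)²/(4Dt) = (-4.625)²/(4 × 0.290 × 47.5) = 0.3882; exp(−0.3882) = 0.6783.
C = 0.01731 × 0.6783 = 0.0117 kg/m³.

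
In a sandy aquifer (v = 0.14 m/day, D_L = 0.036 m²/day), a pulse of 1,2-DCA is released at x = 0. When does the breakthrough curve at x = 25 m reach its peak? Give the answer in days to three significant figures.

For the 1D instantaneous-source solution, setting ∂C/∂t = 0 at fixed x gives v²t² + 2Dt − x² = 0, so t = (√(D² + v²x²) − D)/v².
√(D² + v²x²) = √(0.036² + 0.14² × 25²) = 3.500; v² = 0.0196.
t = (3.500 − 0.036)/0.0196 = 177 days (vs. the pure-advection estimate x/v = 179 d).

177 days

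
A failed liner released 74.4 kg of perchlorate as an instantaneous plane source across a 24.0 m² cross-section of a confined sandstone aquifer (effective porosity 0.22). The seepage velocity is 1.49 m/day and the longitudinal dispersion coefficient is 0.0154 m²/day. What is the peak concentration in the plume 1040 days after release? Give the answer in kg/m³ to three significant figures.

The peak of an instantaneous 1D plume sits at x = vt; there the Gaussian factor is 1 and C_max = M/(n_e·A·√(4πDt)), where n_e·A is the pore area the mass is dissolved in.
√(4πDt) = √(4π × 0.0154 × 1040) = 14.19 m, so C_max = 74.4/(0.22 × 24.0 × 14.19) = 0.993 kg/m³.

0.993 kg/m³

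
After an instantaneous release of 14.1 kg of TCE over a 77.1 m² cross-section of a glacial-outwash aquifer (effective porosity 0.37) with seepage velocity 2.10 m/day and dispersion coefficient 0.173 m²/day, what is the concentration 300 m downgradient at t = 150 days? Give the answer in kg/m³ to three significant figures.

0.00313 kg/m³

For an instantaneous plane source, C(x,t) = M/(n_e·A·√(4πDt)) · exp(−(x−vt)²/(4Dt)), with n_e·A the pore (flow) area.
Plume center vt = 2.10 × 150 = 315 m, so the well at 300 m is 15 m upgradient of the peak.
√(4πDt) = 18.06 m, giving peak height M/(n_e·A·√(4πDt)) = 14.1/(0.37 × 77.1 × 18.06) = 0.02737 kg/m³.
(x−vt)²/(4Dt) = (-15)²/(4 × 0.173 × 150) = 2.168; exp(−2.168) = 0.1144.
C = 0.02737 × 0.1144 = 0.00313 kg/m³.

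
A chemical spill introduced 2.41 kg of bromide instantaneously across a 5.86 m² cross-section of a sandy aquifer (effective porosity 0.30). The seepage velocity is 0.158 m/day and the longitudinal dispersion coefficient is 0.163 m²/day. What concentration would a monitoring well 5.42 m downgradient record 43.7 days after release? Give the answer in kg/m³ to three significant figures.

0.134 kg/m³

For an instantaneous plane source, C(x,t) = M/(n_e·A·√(4πDt)) · exp(−(x−vt)²/(4Dt)), with n_e·A the pore (flow) area.
Plume center vt = 0.158 × 43.7 = 6.9046 m, so the well at 5.42 m is 1.4846 m upgradient of the peak.
√(4πDt) = 9.461 m, giving peak height M/(n_e·A·√(4πDt)) = 2.41/(0.30 × 5.86 × 9.461) = 0.1449 kg/m³.
(x−vt)²/(4Dt) = (-1.4846)²/(4 × 0.163 × 43.7) = 0.07736; exp(−0.07736) = 0.9256.
C = 0.1449 × 0.9256 = 0.134 kg/m³.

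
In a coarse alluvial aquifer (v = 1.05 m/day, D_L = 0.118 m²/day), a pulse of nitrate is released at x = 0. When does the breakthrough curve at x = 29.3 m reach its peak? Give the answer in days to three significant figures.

For the 1D instantaneous-source solution, setting ∂C/∂t = 0 at fixed x gives v²t² + 2Dt − x² = 0, so t = (√(D² + v²x²) − D)/v².
√(D² + v²x²) = √(0.118² + 1.05² × 29.3²) = 30.77; v² = 1.1025.
t = (30.77 − 0.118)/1.1025 = 27.8 days (vs. the pure-advection estimate x/v = 27.9 d).

27.8 days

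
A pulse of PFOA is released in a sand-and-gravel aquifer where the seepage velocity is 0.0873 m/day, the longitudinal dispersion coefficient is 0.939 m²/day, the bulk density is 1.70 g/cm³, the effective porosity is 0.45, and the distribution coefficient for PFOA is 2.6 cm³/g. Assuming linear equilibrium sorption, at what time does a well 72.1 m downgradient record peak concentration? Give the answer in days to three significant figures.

Retardation factor R = 1 + ρ_b·K_d/n = 1 + 1.70 × 2.6/0.45 = 10.82.
Sorption retards both mechanisms: v_R = v/R = 0.008068 m/day, D_R = D/R = 0.08678 m²/day.
Peak time from v_R²t² + 2D_R t − x² = 0: t = (√(D_R² + v_R²x²) − D_R)/v_R².
√(D_R² + v_R²x²) = √(0.08678² + 0.008068² × 72.1²) = 0.5881; v_R² = 6.509e-05.
t = (0.5881 − 0.08678)/6.509e-05 = 7700 days.

7700 days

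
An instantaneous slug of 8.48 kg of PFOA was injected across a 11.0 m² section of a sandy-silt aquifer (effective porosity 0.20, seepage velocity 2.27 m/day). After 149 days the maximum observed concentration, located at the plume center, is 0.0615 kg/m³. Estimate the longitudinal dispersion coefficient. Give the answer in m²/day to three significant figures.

At the plume center C_max = M/(n_e·A·√(4πDt)), so D = M²/(4πt·(n_e·A·C_max)²).
n_e·A·C_max = 0.20 × 11.0 × 0.0615 = 0.1353 kg/m.
D = 8.48²/(4π × 149 × 0.1353²) = 2.10 m²/day.

2.10 m²/day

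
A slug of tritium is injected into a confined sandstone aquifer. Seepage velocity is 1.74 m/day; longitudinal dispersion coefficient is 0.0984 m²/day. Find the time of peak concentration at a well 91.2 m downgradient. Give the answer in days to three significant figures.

For the 1D instantaneous-source solution, setting ∂C/∂t = 0 at fixed x gives v²t² + 2Dt − x² = 0, so t = (√(D² + v²x²) − D)/v².
√(D² + v²x²) = √(0.0984² + 1.74² × 91.2²) = 158.7; v² = 3.0276.
t = (158.7 − 0.0984)/3.0276 = 52.4 days (vs. the pure-advection estimate x/v = 52.4 d).

52.4 days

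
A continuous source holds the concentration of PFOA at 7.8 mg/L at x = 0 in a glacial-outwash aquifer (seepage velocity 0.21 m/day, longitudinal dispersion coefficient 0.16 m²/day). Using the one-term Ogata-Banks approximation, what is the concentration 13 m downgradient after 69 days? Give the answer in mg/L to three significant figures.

4.87 mg/L

For a continuous step input, C/C₀ ≈ ½·erfc((x−vt)/(2√(Dt))).
vt = 0.21 × 69 = 14.49 m and 2√(Dt) = 2√(0.16 × 69) = 6.645 m.
Argument (x−vt)/(2√(Dt)) = (13 − 14.49)/6.645 = -0.2242; ½·erfc(-0.2242) = 0.6244.
C = 7.8 × 0.6244 = 4.87 mg/L.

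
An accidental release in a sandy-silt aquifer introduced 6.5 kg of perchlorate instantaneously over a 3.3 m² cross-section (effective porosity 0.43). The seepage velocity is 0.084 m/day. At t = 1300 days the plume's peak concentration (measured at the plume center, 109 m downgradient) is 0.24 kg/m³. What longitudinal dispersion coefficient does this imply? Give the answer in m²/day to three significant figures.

0.0223 m²/day

At the plume center C_max = M/(n_e·A·√(4πDt)), so D = M²/(4πt·(n_e·A·C_max)²).
n_e·A·C_max = 0.43 × 3.3 × 0.24 = 0.3406 kg/m.
D = 6.5²/(4π × 1300 × 0.3406²) = 0.0223 m²/day.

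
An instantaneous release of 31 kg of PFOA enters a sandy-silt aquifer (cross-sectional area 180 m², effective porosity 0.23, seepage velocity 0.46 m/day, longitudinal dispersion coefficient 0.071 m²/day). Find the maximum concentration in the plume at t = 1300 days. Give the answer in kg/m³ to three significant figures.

The peak of an instantaneous 1D plume sits at x = vt; there the Gaussian factor is 1 and C_max = M/(n_e·A·√(4πDt)), where n_e·A is the pore area the mass is dissolved in.
√(4πDt) = √(4π × 0.071 × 1300) = 34.06 m, so C_max = 31/(0.23 × 180 × 34.06) = 0.0220 kg/m³.

0.0220 kg/m³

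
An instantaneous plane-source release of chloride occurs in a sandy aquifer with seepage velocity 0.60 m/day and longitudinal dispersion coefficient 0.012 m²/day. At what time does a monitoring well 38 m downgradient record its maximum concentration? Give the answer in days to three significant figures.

63.3 days

For the 1D instantaneous-source solution, setting ∂C/∂t = 0 at fixed x gives v²t² + 2Dt − x² = 0, so t = (√(D² + v²x²) − D)/v².
√(D² + v²x²) = √(0.012² + 0.60² × 38²) = 22.80; v² = 0.36.
t = (22.80 − 0.012)/0.36 = 63.3 days (vs. the pure-advection estimate x/v = 63.3 d).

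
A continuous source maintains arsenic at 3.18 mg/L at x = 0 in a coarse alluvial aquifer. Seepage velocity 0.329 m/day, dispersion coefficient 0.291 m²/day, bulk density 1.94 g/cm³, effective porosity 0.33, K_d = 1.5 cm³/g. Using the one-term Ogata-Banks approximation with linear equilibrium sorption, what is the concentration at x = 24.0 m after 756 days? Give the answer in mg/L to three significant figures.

Retardation factor R = 1 + ρ_b·K_d/n = 1 + 1.94 × 1.5/0.33 = 9.818.
Sorption retards both mechanisms: v_R = v/R = 0.03351 m/day, D_R = D/R = 0.02964 m²/day.
v_R·t = 0.03351 × 756 = 25.33356 m; 2√(D_R t) = 9.467 m; argument = (24.0 − 25.33356)/9.467 = -0.1409.
C = C₀ × ½·erfc(-0.1409) = 3.18 × 0.5790 = 1.84 mg/L.

1.84 mg/L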